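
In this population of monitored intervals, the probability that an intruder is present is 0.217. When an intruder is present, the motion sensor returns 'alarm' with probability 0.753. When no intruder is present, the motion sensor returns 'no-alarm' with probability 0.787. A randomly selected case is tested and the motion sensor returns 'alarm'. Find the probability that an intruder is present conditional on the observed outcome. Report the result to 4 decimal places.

P(H | E) ≈ 0.4949

Let H be the event that an intruder is present. P(H) = 0.217, so P(¬H) = 0.783. With E the 'alarm' result, P(E|H) = 0.753 and P(E|¬H) = 0.213.
P(E) = 0.753·0.217 + 0.213·0.783 = 0.16340 + 0.16678 = 0.33018.
By Bayes' theorem, P(H|E) = 0.16340 / 0.33018 = 0.4949.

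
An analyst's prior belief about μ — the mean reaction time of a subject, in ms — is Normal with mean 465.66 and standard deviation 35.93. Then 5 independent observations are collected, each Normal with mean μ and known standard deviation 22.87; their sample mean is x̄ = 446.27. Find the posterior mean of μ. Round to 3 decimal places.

With known σ, the Normal prior is conjugate. Weight on the data is w = (n/σ²)/(n/σ² + 1/τ₀²) = 0.00955955/(0.00955955+0.00077461) = 0.92504.
Posterior mean = w·x̄ + (1−w)·μ₀ = 0.92504·446.27 + 0.074957·465.66 = 447.723.

Posterior mean ≈ 447.723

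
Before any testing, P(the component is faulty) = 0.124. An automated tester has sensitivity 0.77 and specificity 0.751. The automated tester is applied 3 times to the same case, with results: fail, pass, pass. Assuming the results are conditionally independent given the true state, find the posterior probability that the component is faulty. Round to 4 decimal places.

Posterior P(H) ≈ 0.0394

With H the event that the component is faulty, the joint likelihood of the observed sequence is P(data|H) = 0.77·0.23·0.23 = 0.040733 and P(data|¬H) = 0.249·0.751·0.751 = 0.14044.
Bayes: P(H|data) = 0.124·0.040733 / (0.124·0.040733 + 0.876·0.14044) = 0.0050509/0.12807 = 0.0394.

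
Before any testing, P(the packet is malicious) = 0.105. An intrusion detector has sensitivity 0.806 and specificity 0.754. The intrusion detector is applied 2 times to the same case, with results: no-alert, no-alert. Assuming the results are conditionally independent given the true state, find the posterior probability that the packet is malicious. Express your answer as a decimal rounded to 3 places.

Posterior P(H) ≈ 0.008

With H the event that the packet is malicious, the joint likelihood of the observed sequence is P(data|H) = 0.194·0.194 = 0.037636 and P(data|¬H) = 0.754·0.754 = 0.56852.
Bayes: P(H|data) = 0.105·0.037636 / (0.105·0.037636 + 0.895·0.56852) = 0.0039518/0.51277 = 0.0077.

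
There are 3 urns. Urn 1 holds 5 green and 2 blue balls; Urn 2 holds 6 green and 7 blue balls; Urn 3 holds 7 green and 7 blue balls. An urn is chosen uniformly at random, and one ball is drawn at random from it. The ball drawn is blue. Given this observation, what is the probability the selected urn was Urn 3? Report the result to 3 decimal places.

Tabulate prior·likelihood by source: [1] prior 0.333333, lik 0.2857, product 0.09524; [2] prior 0.333333, lik 0.5385, product 0.1795; [3] prior 0.333333, lik 0.5, product 0.1667.
Normalizing constant = 0.44139; the posterior for Urn 3 is its product over the sum, 0.1667/0.44139 = 0.378.

Posterior probability ≈ 0.378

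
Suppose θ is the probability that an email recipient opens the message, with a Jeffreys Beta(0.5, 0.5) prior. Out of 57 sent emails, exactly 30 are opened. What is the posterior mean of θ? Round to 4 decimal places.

Posterior mean ≈ 0.5259

Observing 30 successes and 27 failures updates Beta(0.5, 0.5) by adding the success and failure counts to the two shape parameters: α = 0.5+30 = 30.5, β = 0.5+27 = 27.5.
E[θ | data] = 30.5/(30.5+27.5) = 0.5259.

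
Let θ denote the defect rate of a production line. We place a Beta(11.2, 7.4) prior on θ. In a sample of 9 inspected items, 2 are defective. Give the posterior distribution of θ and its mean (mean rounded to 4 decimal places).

Observing 2 successes and 7 failures updates Beta(11.2, 7.4) by adding the success and failure counts to the two shape parameters: α = 11.2+2 = 13.2, β = 7.4+7 = 14.4.
Posterior mean = α/(α+β) = 13.2/27.6 = 0.4783.

Posterior: Beta(13.2, 14.4); mean ≈ 0.4783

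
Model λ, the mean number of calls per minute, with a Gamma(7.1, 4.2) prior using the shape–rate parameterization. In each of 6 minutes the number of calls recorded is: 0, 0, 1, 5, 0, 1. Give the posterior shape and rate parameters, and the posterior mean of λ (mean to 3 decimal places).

The Poisson likelihood adds the total count to the shape and the number of exposure periods to the rate. Here ∑xᵢ = 7 and n = 6, so shape 7.1→14.1 and rate 4.2→10.2.
Posterior mean = shape/rate = 14.1/10.2 = 1.382.

Posterior: Gamma(shape=14.1, rate=10.2); mean ≈ 1.382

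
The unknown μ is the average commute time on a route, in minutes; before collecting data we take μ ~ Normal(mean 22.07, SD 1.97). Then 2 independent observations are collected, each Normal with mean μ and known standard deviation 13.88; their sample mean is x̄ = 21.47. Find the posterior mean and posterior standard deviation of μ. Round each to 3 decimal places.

Prior precision 1/τ₀² = 1/1.97² = 0.257672; data precision n/σ² = 2/13.88² = 0.0103813.
Posterior precision = 0.257672 + 0.0103813 = 0.268053, giving posterior SD = 1/√0.268053 = 1.931.
Posterior mean = (0.257672·22.07 + 0.0103813·21.47) / 0.268053 = 22.047.

Posterior mean ≈ 22.047; posterior SD ≈ 1.931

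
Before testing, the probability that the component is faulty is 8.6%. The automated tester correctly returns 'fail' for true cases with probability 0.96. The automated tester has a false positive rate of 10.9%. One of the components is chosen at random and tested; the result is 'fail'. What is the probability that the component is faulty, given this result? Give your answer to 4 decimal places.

P(H | E) ≈ 0.4532

Let H be the event that the component is faulty. P(H) = 0.086, so P(¬H) = 0.914. With E the 'fail' result, P(E|H) = 0.96 and P(E|¬H) = 0.109.
P(E) = 0.96·0.086 + 0.109·0.914 = 0.082560 + 0.099626 = 0.18219.
By Bayes' theorem, P(H|E) = 0.082560 / 0.18219 = 0.4532.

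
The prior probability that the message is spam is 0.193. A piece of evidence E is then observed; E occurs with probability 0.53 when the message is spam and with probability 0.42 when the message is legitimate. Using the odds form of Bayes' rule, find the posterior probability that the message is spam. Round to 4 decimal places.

Prior odds = 0.193/(1−0.193) = 0.23916.
Likelihood ratio for E = 0.53/0.42 = 1.2619.
Posterior odds = prior odds × LR = 0.30179.
Posterior probability = odds/(1+odds) = 0.30179/1.3018 = 0.2318.

Posterior probability ≈ 0.2318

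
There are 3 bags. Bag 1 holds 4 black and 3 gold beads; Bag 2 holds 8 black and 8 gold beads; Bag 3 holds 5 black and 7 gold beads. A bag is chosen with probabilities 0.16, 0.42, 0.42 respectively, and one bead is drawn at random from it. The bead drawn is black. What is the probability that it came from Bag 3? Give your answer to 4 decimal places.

Posterior probability ≈ 0.3673

P(black|Bag 1) = 0.5714; P(black|Bag 2) = 0.5; P(black|Bag 3) = 0.4167.
Prior × likelihood for each source: 0.16·0.5714=0.09143, 0.42·0.5=0.2100, 0.42·0.4167=0.1750. Summing gives P(black) = 0.47643.
P(Bag 3 | black) = 0.1750 / 0.47643 = 0.3673.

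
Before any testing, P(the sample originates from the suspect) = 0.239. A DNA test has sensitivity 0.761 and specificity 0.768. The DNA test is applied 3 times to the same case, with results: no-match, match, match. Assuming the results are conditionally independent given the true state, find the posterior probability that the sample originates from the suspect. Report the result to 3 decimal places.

Posterior P(H) ≈ 0.513

Let H be the event that the sample originates from the suspect; start with P(H) = 0.239. P('match'|H) = 0.761, P('match'|¬H) = 0.232.
Update on result 1 ('no-match'): P(H) ← 0.239·0.2390 / (0.239·0.2390 + 0.768·0.7610) = 0.057121/0.64157 = 0.0890.
Update on result 2 ('match'): P(H) ← 0.761·0.0890 / (0.761·0.0890 + 0.232·0.9110) = 0.067754/0.27910 = 0.2428.
Update on result 3 ('match'): P(H) ← 0.761·0.2428 / (0.761·0.2428 + 0.232·0.7572) = 0.18474/0.36042 = 0.5126.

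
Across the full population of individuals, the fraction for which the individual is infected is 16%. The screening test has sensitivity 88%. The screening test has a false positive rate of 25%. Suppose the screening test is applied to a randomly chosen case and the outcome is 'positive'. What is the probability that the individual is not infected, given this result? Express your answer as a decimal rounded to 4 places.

P(¬H | E) ≈ 0.5986

Write H for 'the individual is infected'. Prior odds H:¬H = 0.16/0.84 = 0.19048. For the 'positive' outcome, the likelihood ratio is 0.88/0.25 = 3.5200.
Posterior odds = 0.19048 × 3.5200 = 0.67048, so P(H|E) = 0.67048/(1+0.67048) = 0.4014. Then P(¬H|E) = 1 − 0.4014 = 0.5986.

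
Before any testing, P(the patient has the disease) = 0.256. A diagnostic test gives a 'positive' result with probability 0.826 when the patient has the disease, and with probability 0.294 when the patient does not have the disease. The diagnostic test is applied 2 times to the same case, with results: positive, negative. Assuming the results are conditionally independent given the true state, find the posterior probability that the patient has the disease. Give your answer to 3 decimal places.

Posterior P(H) ≈ 0.192

Let H be the event that the patient has the disease; start with P(H) = 0.256. P('positive'|H) = 0.826, P('positive'|¬H) = 0.294.
Update on result 1 ('positive'): P(H) ← 0.826·0.2560 / (0.826·0.2560 + 0.294·0.7440) = 0.21146/0.43019 = 0.4915.
Update on result 2 ('negative'): P(H) ← 0.174·0.4915 / (0.174·0.4915 + 0.706·0.5085) = 0.085528/0.44450 = 0.1924.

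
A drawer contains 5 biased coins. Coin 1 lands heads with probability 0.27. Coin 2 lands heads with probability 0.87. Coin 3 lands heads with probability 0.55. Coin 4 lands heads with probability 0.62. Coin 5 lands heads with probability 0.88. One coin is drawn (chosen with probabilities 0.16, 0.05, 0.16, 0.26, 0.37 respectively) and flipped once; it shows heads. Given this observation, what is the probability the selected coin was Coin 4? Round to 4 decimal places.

Tabulate prior·likelihood by source: [1] prior 0.16, lik 0.27, product 0.04320; [2] prior 0.05, lik 0.87, product 0.04350; [3] prior 0.16, lik 0.55, product 0.08800; [4] prior 0.26, lik 0.62, product 0.1612; [5] prior 0.37, lik 0.88, product 0.3256.
Normalizing constant = 0.66150; the posterior for Coin 4 is its product over the sum, 0.1612/0.66150 = 0.2437.

Posterior probability ≈ 0.2437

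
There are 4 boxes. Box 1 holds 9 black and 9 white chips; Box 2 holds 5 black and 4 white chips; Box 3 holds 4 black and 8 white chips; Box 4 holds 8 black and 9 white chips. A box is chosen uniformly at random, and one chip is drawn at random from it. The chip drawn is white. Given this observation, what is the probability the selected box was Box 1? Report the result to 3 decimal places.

P(white|Box 1) = 0.5; P(white|Box 2) = 0.4444; P(white|Box 3) = 0.6667; P(white|Box 4) = 0.5294.
Prior × likelihood for each source: 0.25·0.5=0.1250, 0.25·0.4444=0.1111, 0.25·0.6667=0.1667, 0.25·0.5294=0.1324. Summing gives P(white) = 0.53513.
P(Box 1 | white) = 0.1250 / 0.53513 = 0.234.

Posterior probability ≈ 0.234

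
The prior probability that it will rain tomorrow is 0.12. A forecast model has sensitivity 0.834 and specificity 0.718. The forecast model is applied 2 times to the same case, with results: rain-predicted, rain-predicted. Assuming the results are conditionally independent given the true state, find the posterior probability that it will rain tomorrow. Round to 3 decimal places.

Posterior P(H) ≈ 0.544

With H the event that it will rain tomorrow, the joint likelihood of the observed sequence is P(data|H) = 0.834·0.834 = 0.69556 and P(data|¬H) = 0.282·0.282 = 0.079524.
Bayes: P(H|data) = 0.12·0.69556 / (0.12·0.69556 + 0.88·0.079524) = 0.083467/0.15345 = 0.5439.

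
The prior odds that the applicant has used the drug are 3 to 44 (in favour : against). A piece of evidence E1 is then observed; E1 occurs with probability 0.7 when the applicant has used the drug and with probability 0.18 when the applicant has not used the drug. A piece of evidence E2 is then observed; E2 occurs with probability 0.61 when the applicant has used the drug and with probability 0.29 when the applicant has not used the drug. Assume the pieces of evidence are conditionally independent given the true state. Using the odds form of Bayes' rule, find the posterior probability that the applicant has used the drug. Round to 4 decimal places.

Prior odds = 3/44 = 0.068182. In log-odds, ln(0.068182) = -2.6856.
Add log likelihood ratios: ln(3.8889) + ln(2.1034) = 2.1017.
Posterior log-odds = -0.58388, so posterior odds = exp(-0.58388) = 0.55773. Converting, P(H|E) = 0.55773/1.5577 = 0.3580.

Posterior probability ≈ 0.3580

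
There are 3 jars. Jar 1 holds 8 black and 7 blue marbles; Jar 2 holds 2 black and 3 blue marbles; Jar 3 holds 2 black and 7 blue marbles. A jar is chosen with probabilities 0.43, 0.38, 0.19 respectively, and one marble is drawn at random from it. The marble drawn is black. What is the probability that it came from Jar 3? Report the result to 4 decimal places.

Posterior probability ≈ 0.0997

Tabulate prior·likelihood by source: [1] prior 0.43, lik 0.5333, product 0.2293; [2] prior 0.38, lik 0.4, product 0.1520; [3] prior 0.19, lik 0.2222, product 0.04222.
Normalizing constant = 0.42356; the posterior for Jar 3 is its product over the sum, 0.04222/0.42356 = 0.0997.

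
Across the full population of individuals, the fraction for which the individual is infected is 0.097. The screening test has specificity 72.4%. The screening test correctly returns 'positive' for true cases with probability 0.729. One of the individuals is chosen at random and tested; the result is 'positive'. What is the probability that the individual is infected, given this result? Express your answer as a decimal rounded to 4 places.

P(H | E) ≈ 0.2210

Write H for 'the individual is infected'. Prior odds H:¬H = 0.097/0.903 = 0.10742. For the 'positive' outcome, the likelihood ratio is 0.729/0.276 = 2.6413.
Posterior odds = 0.10742 × 2.6413 = 0.28373, so P(H|E) = 0.28373/(1+0.28373) = 0.2210.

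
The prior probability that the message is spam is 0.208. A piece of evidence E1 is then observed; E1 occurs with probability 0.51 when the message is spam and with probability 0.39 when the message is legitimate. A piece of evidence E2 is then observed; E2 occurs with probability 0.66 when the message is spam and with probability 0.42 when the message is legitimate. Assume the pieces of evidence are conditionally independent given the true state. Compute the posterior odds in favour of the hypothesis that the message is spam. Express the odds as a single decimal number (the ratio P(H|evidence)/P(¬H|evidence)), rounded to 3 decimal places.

Posterior odds ≈ 0.540

Prior odds = 0.208/(1−0.208) = 0.26263.
Likelihood ratio for E1 = 0.51/0.39 = 1.3077.
Likelihood ratio for E2 = 0.66/0.42 = 1.5714.
Posterior odds = prior odds × LR₁ × LR₂ = 0.53968.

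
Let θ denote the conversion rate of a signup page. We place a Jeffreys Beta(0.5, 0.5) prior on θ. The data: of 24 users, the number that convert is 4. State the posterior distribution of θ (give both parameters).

Posterior: Beta(4.5, 20.5)

The binomial likelihood is conjugate to the Beta prior: with 4 successes and 20 failures, the posterior is Beta(0.5+4, 0.5+20) = Beta(4.5, 20.5).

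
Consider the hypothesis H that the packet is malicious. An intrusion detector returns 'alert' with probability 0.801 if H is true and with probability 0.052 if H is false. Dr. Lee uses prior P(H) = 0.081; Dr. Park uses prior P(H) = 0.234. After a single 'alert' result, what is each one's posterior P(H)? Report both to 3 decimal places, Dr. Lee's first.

P('+'|H) = 0.801, P('+'|¬H) = 0.052.
Dr. Lee: numerator 0.801·0.081 = 0.064881; evidence = 0.064881+0.052·0.919 = 0.11267; posterior = 0.576.
Dr. Park: numerator 0.801·0.234 = 0.18743; evidence = 0.18743+0.052·0.766 = 0.22727; posterior = 0.825.

Dr. Lee: 0.576; Dr. Park: 0.825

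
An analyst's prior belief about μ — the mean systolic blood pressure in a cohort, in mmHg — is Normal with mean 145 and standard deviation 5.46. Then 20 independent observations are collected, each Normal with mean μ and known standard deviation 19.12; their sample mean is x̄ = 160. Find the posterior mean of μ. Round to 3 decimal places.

Prior precision 1/τ₀² = 1/5.46² = 0.0335440; data precision n/σ² = 20/19.12² = 0.0547084.
Posterior precision = 0.0335440 + 0.0547084 = 0.0882524.
Posterior mean = (0.0335440·145 + 0.0547084·160) / 0.0882524 = 154.299.

Posterior mean ≈ 154.299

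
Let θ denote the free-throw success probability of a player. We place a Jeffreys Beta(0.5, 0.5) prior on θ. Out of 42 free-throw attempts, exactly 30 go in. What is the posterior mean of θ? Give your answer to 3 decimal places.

Observing 30 successes and 12 failures updates Beta(0.5, 0.5) by adding the success and failure counts to the two shape parameters: α = 0.5+30 = 30.5, β = 0.5+12 = 12.5.
E[θ | data] = 30.5/(30.5+12.5) = 0.709.

Posterior mean ≈ 0.709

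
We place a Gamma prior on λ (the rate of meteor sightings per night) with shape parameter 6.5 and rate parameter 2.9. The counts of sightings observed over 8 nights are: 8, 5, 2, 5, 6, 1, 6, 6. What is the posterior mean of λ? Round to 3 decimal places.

Posterior mean ≈ 4.174

The Poisson likelihood adds the total count to the shape and the number of exposure periods to the rate. Here ∑xᵢ = 39 and n = 8, so shape 6.5→45.5 and rate 2.9→10.9.
E[λ | data] = 45.5/10.9 = 4.174.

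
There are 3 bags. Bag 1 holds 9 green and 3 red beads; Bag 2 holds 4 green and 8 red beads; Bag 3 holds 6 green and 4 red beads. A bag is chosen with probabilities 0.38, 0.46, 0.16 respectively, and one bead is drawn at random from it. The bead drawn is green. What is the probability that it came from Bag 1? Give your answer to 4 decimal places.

P(green|Bag 1) = 0.75; P(green|Bag 2) = 0.3333; P(green|Bag 3) = 0.6.
Prior × likelihood for each source: 0.38·0.75=0.2850, 0.46·0.3333=0.1533, 0.16·0.6=0.09600. Summing gives P(green) = 0.53433.
P(Bag 1 | green) = 0.2850 / 0.53433 = 0.5334.

Posterior probability ≈ 0.5334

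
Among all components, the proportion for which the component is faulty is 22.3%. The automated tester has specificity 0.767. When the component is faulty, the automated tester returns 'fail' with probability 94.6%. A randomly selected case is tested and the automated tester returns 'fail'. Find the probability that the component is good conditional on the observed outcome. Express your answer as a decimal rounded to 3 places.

P(¬H | E) ≈ 0.462

Let H be the event that the component is faulty. P(H) = 0.223, so P(¬H) = 0.777. With E the 'fail' result, P(E|H) = 0.946 and P(E|¬H) = 0.233.
P(E) = 0.946·0.223 + 0.233·0.777 = 0.21096 + 0.18104 = 0.39200.
By Bayes' theorem, P(H|E) = 0.21096 / 0.39200 = 0.538. Hence P(¬H|E) = 1 − 0.538 = 0.462.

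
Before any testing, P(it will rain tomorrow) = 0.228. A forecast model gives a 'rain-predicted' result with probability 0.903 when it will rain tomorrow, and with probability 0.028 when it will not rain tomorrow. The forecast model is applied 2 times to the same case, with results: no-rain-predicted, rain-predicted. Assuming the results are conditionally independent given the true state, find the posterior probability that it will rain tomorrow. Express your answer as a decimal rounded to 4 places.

Posterior P(H) ≈ 0.4873

With H the event that it will rain tomorrow, the joint likelihood of the observed sequence is P(data|H) = 0.097·0.903 = 0.087591 and P(data|¬H) = 0.972·0.028 = 0.027216.
Bayes: P(H|data) = 0.228·0.087591 / (0.228·0.087591 + 0.772·0.027216) = 0.019971/0.040982 = 0.4873.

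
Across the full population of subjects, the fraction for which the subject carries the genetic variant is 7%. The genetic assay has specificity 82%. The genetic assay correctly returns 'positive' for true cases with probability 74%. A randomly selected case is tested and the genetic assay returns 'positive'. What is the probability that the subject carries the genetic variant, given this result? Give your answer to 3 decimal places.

P(H | E) ≈ 0.236

Write H for 'the subject carries the genetic variant'. Prior odds H:¬H = 0.07/0.93 = 0.075269. For the 'positive' outcome, the likelihood ratio is 0.74/0.18 = 4.1111.
Posterior odds = 0.075269 × 4.1111 = 0.30944, so P(H|E) = 0.30944/(1+0.30944) = 0.236.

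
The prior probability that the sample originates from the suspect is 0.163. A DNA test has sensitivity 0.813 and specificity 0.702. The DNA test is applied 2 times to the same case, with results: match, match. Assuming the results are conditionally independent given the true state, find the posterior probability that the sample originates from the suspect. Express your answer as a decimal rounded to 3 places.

Posterior P(H) ≈ 0.592

Let H be the event that the sample originates from the suspect; start with P(H) = 0.163. P('match'|H) = 0.813, P('match'|¬H) = 0.298.
Update on result 1 ('match'): P(H) ← 0.813·0.1630 / (0.813·0.1630 + 0.298·0.8370) = 0.13252/0.38194 = 0.3470.
Update on result 2 ('match'): P(H) ← 0.813·0.3470 / (0.813·0.3470 + 0.298·0.6530) = 0.28208/0.47668 = 0.5917.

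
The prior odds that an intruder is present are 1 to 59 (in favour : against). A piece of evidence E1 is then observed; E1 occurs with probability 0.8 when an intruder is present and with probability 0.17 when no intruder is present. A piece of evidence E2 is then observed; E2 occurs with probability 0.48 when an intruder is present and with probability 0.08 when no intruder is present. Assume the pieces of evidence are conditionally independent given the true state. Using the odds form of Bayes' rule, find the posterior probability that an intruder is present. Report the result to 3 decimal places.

Prior odds = 1/59 = 0.016949.
Likelihood ratio for E1 = 0.8/0.17 = 4.7059.
Likelihood ratio for E2 = 0.48/0.08 = 6.0000.
Posterior odds = prior odds × LR₁ × LR₂ = 0.47856.
Posterior probability = odds/(1+odds) = 0.47856/1.4786 = 0.324.

Posterior probability ≈ 0.324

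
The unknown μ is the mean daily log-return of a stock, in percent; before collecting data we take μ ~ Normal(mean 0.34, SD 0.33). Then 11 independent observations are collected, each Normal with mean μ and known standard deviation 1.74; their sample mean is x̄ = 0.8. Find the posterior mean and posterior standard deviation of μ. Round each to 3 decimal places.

With known σ, the Normal prior is conjugate. Weight on the data is w = (n/σ²)/(n/σ² + 1/τ₀²) = 3.63324/(3.63324+9.18274) = 0.28349.
Posterior mean = w·x̄ + (1−w)·μ₀ = 0.28349·0.8 + 0.71651·0.34 = 0.470. Posterior variance = 1/(3.63324+9.18274) = 0.0780276, so SD = 0.279.

Posterior mean ≈ 0.470; posterior SD ≈ 0.279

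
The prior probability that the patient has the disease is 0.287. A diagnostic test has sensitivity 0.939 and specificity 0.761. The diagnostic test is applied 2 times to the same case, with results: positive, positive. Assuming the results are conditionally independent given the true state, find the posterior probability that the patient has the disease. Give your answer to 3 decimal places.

Posterior P(H) ≈ 0.861

With H the event that the patient has the disease, the joint likelihood of the observed sequence is P(data|H) = 0.939·0.939 = 0.88172 and P(data|¬H) = 0.239·0.239 = 0.057121.
Bayes: P(H|data) = 0.287·0.88172 / (0.287·0.88172 + 0.713·0.057121) = 0.25305/0.29378 = 0.8614.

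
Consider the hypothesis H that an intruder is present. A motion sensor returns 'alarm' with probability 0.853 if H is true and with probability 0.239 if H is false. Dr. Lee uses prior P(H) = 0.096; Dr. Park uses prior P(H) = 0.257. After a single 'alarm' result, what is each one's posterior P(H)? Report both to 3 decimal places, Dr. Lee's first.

Dr. Lee: 0.275; Dr. Park: 0.552

The likelihood ratio for an 'alarm' result is 0.853/0.239 = 3.5690.
Dr. Lee: prior odds 0.096/0.904 = 0.10619; posterior odds 0.37901; posterior probability 0.275.
Dr. Park: prior odds 0.257/0.743 = 0.34590; posterior odds 1.2345; posterior probability 0.552.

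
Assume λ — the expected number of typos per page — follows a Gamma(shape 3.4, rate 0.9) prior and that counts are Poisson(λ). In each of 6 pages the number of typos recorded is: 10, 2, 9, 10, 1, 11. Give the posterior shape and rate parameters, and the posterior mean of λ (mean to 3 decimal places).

Total count ∑xᵢ = 43 over n = 6 pages.
Gamma is conjugate to the Poisson likelihood: posterior is Gamma(shape = 3.4+43 = 46.4, rate = 0.9+6 = 6.9).
E[λ | data] = 46.4/6.9 = 6.725.

Posterior: Gamma(shape=46.4, rate=6.9); mean ≈ 6.725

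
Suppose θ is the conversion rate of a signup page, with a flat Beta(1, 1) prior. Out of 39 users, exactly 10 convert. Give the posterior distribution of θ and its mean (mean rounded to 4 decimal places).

Posterior: Beta(11, 30); mean ≈ 0.2683

Observing 10 successes and 29 failures updates Beta(1, 1) by adding the success and failure counts to the two shape parameters: α = 1+10 = 11, β = 1+29 = 30.
Posterior mean = α/(α+β) = 11/41 = 0.2683.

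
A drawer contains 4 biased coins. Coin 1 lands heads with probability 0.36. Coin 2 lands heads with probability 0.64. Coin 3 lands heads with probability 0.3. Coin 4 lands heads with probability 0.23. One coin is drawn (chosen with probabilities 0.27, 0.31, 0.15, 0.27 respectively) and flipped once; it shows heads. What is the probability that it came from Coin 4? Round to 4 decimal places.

Posterior probability ≈ 0.1542

P(heads|C1) = 0.36; P(heads|C2) = 0.64; P(heads|C3) = 0.3; P(heads|C4) = 0.23.
Prior × likelihood for each source: 0.27·0.36=0.09720, 0.31·0.64=0.1984, 0.15·0.3=0.04500, 0.27·0.23=0.06210. Summing gives P(heads) = 0.40270.
P(Coin 4 | heads) = 0.06210 / 0.40270 = 0.1542.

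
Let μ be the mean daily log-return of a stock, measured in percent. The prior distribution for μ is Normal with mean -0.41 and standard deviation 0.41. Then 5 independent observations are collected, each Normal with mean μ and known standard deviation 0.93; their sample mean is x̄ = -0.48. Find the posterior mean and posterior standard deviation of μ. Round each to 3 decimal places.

Posterior mean ≈ -0.444; posterior SD ≈ 0.292

Prior precision 1/τ₀² = 1/0.41² = 5.94884; data precision n/σ² = 5/0.93² = 5.78102.
Posterior precision = 5.94884 + 5.78102 = 11.7299, giving posterior SD = 1/√11.7299 = 0.292.
Posterior mean = (5.94884·-0.41 + 5.78102·-0.48) / 11.7299 = -0.444.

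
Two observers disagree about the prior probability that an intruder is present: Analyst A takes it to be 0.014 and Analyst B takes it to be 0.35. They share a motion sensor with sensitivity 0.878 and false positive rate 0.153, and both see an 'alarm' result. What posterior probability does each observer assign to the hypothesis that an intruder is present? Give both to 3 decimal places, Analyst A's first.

P('+'|H) = 0.878, P('+'|¬H) = 0.153.
Analyst A: numerator 0.878·0.014 = 0.012292; evidence = 0.012292+0.153·0.986 = 0.16315; posterior = 0.075.
Analyst B: numerator 0.878·0.35 = 0.30730; evidence = 0.30730+0.153·0.65 = 0.40675; posterior = 0.756.

Analyst A: 0.075; Analyst B: 0.756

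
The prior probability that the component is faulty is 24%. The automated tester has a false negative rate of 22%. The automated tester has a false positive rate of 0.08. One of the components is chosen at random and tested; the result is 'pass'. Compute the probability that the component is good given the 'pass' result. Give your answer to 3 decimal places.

P(¬H | E) ≈ 0.930

Let H be the event that the component is faulty. P(H) = 0.24, so P(¬H) = 0.76. With E the 'pass' result, P(E|H) = 0.22 and P(E|¬H) = 0.92.
P(E) = 0.22·0.24 + 0.92·0.76 = 0.052800 + 0.69920 = 0.75200.
By Bayes' theorem, P(H|E) = 0.052800 / 0.75200 = 0.070. Hence P(¬H|E) = 1 − 0.070 = 0.930.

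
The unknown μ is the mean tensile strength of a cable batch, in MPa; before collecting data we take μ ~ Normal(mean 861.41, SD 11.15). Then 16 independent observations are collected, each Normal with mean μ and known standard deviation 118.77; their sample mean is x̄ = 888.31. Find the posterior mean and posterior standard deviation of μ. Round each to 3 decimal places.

Prior precision 1/τ₀² = 1/11.15² = 0.00804360; data precision n/σ² = 16/118.77² = 0.00113424.
Posterior precision = 0.00804360 + 0.00113424 = 0.00917784, giving posterior SD = 1/√0.00917784 = 10.438.
Posterior mean = (0.00804360·861.41 + 0.00113424·888.31) / 0.00917784 = 864.734.

Posterior mean ≈ 864.734; posterior SD ≈ 10.438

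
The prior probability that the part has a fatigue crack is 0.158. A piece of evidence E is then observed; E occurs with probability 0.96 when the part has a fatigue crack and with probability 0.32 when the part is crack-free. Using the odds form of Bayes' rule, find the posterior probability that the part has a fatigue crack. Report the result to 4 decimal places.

Posterior probability ≈ 0.3602

Prior odds = 0.158/(1−0.158) = 0.18765.
Likelihood ratio for E = 0.96/0.32 = 3.0000.
Posterior odds = prior odds × LR = 0.56295.
Posterior probability = odds/(1+odds) = 0.56295/1.5629 = 0.3602.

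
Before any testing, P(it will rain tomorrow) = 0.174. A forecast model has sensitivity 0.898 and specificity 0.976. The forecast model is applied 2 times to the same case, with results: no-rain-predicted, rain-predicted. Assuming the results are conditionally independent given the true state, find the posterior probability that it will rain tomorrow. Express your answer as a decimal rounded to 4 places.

Posterior P(H) ≈ 0.4517

Let H be the event that it will rain tomorrow; start with P(H) = 0.174. P('rain-predicted'|H) = 0.898, P('rain-predicted'|¬H) = 0.024.
Update on result 1 ('no-rain-predicted'): P(H) ← 0.102·0.1740 / (0.102·0.1740 + 0.976·0.8260) = 0.017748/0.82392 = 0.0215.
Update on result 2 ('rain-predicted'): P(H) ← 0.898·0.0215 / (0.898·0.0215 + 0.024·0.9785) = 0.019344/0.042827 = 0.4517.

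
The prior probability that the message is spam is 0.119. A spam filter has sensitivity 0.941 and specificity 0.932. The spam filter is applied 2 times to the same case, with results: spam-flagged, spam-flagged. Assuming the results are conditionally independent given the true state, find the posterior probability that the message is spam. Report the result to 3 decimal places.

Let H be the event that the message is spam; start with P(H) = 0.119. P('spam-flagged'|H) = 0.941, P('spam-flagged'|¬H) = 0.068.
Update on result 1 ('spam-flagged'): P(H) ← 0.941·0.1190 / (0.941·0.1190 + 0.068·0.8810) = 0.11198/0.17189 = 0.6515.
Update on result 2 ('spam-flagged'): P(H) ← 0.941·0.6515 / (0.941·0.6515 + 0.068·0.3485) = 0.61303/0.63673 = 0.9628.

Posterior P(H) ≈ 0.963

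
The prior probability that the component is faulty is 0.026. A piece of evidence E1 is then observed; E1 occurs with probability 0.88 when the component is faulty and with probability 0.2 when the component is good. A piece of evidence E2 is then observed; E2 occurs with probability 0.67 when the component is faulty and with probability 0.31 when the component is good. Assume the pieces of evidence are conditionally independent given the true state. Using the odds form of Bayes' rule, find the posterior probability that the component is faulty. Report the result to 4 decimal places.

Prior odds = 0.026/(1−0.026) = 0.026694.
Likelihood ratio for E1 = 0.88/0.2 = 4.4000.
Likelihood ratio for E2 = 0.67/0.31 = 2.1613.
Posterior odds = prior odds × LR₁ × LR₂ = 0.25385.
Posterior probability = odds/(1+odds) = 0.25385/1.2539 = 0.2025.

Posterior probability ≈ 0.2025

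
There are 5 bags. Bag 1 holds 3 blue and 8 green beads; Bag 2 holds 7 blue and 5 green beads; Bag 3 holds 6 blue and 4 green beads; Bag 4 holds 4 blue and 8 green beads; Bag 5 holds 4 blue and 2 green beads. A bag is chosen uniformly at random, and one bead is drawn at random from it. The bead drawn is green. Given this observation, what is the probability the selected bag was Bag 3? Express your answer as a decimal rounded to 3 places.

Posterior probability ≈ 0.157

P(green|Bag 1) = 0.7273; P(green|Bag 2) = 0.4167; P(green|Bag 3) = 0.4; P(green|Bag 4) = 0.6667; P(green|Bag 5) = 0.3333.
Prior × likelihood for each source: 0.2·0.7273=0.1455, 0.2·0.4167=0.08333, 0.2·0.4=0.08000, 0.2·0.6667=0.1333, 0.2·0.3333=0.06667. Summing gives P(green) = 0.50879.
P(Bag 3 | green) = 0.08000 / 0.50879 = 0.157.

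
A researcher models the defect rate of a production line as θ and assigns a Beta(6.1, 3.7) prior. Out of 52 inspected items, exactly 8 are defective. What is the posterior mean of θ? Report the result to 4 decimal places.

Posterior mean ≈ 0.2282

Observing 8 successes and 44 failures updates Beta(6.1, 3.7) by adding the success and failure counts to the two shape parameters: α = 6.1+8 = 14.1, β = 3.7+44 = 47.7.
Posterior mean = α/(α+β) = 14.1/61.8 = 0.2282.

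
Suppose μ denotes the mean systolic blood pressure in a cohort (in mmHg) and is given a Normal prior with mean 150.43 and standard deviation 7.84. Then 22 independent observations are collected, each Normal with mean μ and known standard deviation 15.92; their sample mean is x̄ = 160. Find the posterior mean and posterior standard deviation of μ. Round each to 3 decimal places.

With known σ, the Normal prior is conjugate. Weight on the data is w = (n/σ²)/(n/σ² + 1/τ₀²) = 0.0868034/(0.0868034+0.0162693) = 0.84216.
Posterior mean = w·x̄ + (1−w)·μ₀ = 0.84216·160 + 0.15784·150.43 = 158.489. Posterior variance = 1/(0.0868034+0.0162693) = 9.70190, so SD = 3.115.

Posterior mean ≈ 158.489; posterior SD ≈ 3.115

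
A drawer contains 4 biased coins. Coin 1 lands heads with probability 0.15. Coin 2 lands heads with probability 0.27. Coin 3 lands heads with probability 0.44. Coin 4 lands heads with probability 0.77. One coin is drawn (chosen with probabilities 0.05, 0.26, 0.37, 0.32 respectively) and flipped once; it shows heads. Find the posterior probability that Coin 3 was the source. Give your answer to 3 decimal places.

Posterior probability ≈ 0.334

Tabulate prior·likelihood by source: [1] prior 0.05, lik 0.15, product 0.007500; [2] prior 0.26, lik 0.27, product 0.07020; [3] prior 0.37, lik 0.44, product 0.1628; [4] prior 0.32, lik 0.77, product 0.2464.
Normalizing constant = 0.48690; the posterior for Coin 3 is its product over the sum, 0.1628/0.48690 = 0.334.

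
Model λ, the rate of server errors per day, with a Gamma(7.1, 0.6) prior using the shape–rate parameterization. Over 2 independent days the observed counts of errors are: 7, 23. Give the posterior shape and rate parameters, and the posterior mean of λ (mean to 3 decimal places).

Posterior: Gamma(shape=37.1, rate=2.6); mean ≈ 14.269

The Poisson likelihood adds the total count to the shape and the number of exposure periods to the rate. Here ∑xᵢ = 30 and n = 2, so shape 7.1→37.1 and rate 0.6→2.6.
E[λ | data] = 37.1/2.6 = 14.269.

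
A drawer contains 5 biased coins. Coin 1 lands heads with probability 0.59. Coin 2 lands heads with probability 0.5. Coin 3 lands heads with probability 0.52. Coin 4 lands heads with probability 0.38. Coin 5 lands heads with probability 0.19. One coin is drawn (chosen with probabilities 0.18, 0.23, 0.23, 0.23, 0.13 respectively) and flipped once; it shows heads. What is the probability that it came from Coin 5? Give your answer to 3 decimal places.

Tabulate prior·likelihood by source: [1] prior 0.18, lik 0.59, product 0.1062; [2] prior 0.23, lik 0.5, product 0.1150; [3] prior 0.23, lik 0.52, product 0.1196; [4] prior 0.23, lik 0.38, product 0.08740; [5] prior 0.13, lik 0.19, product 0.02470.
Normalizing constant = 0.45290; the posterior for Coin 5 is its product over the sum, 0.02470/0.45290 = 0.055.

Posterior probability ≈ 0.055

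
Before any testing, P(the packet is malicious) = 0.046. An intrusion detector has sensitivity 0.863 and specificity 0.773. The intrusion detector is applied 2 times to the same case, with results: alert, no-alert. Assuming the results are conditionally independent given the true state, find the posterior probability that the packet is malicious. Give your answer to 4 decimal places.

Let H be the event that the packet is malicious; start with P(H) = 0.046. P('alert'|H) = 0.863, P('alert'|¬H) = 0.227.
Update on result 1 ('alert'): P(H) ← 0.863·0.0460 / (0.863·0.0460 + 0.227·0.9540) = 0.039698/0.25626 = 0.1549.
Update on result 2 ('no-alert'): P(H) ← 0.137·0.1549 / (0.137·0.1549 + 0.773·0.8451) = 0.021223/0.67447 = 0.0315.

Posterior P(H) ≈ 0.0315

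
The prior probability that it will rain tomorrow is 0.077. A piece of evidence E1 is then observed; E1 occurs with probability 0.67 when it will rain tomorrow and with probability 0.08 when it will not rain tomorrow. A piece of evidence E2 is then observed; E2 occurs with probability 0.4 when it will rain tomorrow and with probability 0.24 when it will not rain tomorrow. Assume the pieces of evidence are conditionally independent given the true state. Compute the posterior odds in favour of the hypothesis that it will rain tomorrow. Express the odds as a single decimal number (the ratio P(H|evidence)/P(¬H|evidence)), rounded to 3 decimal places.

Prior odds = 0.077/(1−0.077) = 0.083424. In log-odds, ln(0.083424) = -2.4838.
Add log likelihood ratios: ln(8.3750) + ln(1.6667) = 2.6361.
Posterior log-odds = 0.15225, so posterior odds = exp(0.15225) = 1.1645.

Posterior odds ≈ 1.164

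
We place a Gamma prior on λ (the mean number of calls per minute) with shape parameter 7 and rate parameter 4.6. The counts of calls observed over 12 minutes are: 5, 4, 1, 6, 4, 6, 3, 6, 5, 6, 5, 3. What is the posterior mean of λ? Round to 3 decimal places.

Total count ∑xᵢ = 54 over n = 12 minutes.
Gamma is conjugate to the Poisson likelihood: posterior is Gamma(shape = 7+54 = 61, rate = 4.6+12 = 16.6).
Posterior mean = shape/rate = 61/16.6 = 3.675.

Posterior mean ≈ 3.675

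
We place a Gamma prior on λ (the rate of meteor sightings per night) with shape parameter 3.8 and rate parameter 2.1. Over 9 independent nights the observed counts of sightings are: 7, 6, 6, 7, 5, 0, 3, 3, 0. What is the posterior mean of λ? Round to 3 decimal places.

Posterior mean ≈ 3.676

The Poisson likelihood adds the total count to the shape and the number of exposure periods to the rate. Here ∑xᵢ = 37 and n = 9, so shape 3.8→40.8 and rate 2.1→11.1.
Posterior mean = shape/rate = 40.8/11.1 = 3.676.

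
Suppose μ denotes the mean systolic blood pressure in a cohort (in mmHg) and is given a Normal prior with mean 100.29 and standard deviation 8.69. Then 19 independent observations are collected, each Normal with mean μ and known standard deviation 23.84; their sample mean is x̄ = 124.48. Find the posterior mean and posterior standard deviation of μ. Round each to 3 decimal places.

With known σ, the Normal prior is conjugate. Weight on the data is w = (n/σ²)/(n/σ² + 1/τ₀²) = 0.0334304/(0.0334304+0.0132422) = 0.71627.
Posterior mean = w·x̄ + (1−w)·μ₀ = 0.71627·124.48 + 0.28373·100.29 = 117.617. Posterior variance = 1/(0.0334304+0.0132422) = 21.4259, so SD = 4.629.

Posterior mean ≈ 117.617; posterior SD ≈ 4.629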